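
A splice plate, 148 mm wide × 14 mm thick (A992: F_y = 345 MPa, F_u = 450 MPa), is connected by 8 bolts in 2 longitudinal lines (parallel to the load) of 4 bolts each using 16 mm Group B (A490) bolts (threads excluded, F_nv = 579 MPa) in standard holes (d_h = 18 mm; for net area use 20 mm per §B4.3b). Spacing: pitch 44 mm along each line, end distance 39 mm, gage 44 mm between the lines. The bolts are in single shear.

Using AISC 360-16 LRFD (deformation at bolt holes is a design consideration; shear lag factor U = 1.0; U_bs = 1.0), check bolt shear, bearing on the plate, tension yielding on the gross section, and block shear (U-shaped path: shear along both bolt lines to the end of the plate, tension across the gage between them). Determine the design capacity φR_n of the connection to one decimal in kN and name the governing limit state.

Bolt shear: A_b = π(16)²/4 = 201.06 mm². φR_n = 0.75 × 579 × 201.06 × 8 × 1 = 698.5 kN.
Bearing (14 mm plate, F_u = 450 MPa): end bolts L_c = 39 − 18/2 = 30, R_n = min(1.2×30×14×450, 2.4×16×14×450) = 226.8 kN/bolt; interior L_c = 44 − 18 = 26, R_n = 196.56 kN/bolt. φR_n = 0.75 × (2×226.8 + 6×196.56) = 1224.7 kN.
Tension yield (gross): A_g = 148×14 = 2072 mm². φR_n = 0.90 × 345 × 2072 = 643.4 kN.
Block shear: shear path 2×[39+3×44] = 2×171 mm, A_gv = 4788, A_nv = 2×(171 − 3.5×20)×14 = 2828 mm²; tension across gage: (44 − 1×20)×14 = 336 mm². R_n = min(0.6×450×2828, 0.6×345×4788) + 1.0×450×336 = min(763.56, 991.12) + 151.2 = 914.76 kN. φR_n = 0.75 × 914.76 = 686.1 kN.
Governing: min(698.5, 1224.7, 643.4, 686.1) = 643.4 kN → gross-section yield.

643.4 kN (gross-section yield governs)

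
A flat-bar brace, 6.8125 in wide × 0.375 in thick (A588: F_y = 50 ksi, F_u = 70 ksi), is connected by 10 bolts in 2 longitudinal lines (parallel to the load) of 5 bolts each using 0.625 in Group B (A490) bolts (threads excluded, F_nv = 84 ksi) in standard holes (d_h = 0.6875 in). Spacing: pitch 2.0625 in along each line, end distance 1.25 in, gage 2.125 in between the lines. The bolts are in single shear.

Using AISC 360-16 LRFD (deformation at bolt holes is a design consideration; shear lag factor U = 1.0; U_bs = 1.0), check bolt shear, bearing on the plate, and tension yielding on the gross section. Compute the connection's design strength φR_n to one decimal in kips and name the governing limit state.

115.0 kips (gross-section yield governs)

Bolt shear: A_b = π(0.625)²/4 = 0.3068 in². φR_n = 0.75 × 84 × 0.3068 × 10 × 1 = 193.3 kips.
Bearing (0.375 in plate, F_u = 70 ksi): end bolts L_c = 1.25 − 0.6875/2 = 0.90625, R_n = min(1.2×0.90625×0.375×70, 2.4×0.625×0.375×70) = 28.547 kips/bolt; interior L_c = 2.0625 − 0.6875 = 1.375, R_n = 39.375 kips/bolt. φR_n = 0.75 × (2×28.547 + 8×39.375) = 279.1 kips.
Tension yield (gross): A_g = 6.8125×0.375 = 2.5547 in². φR_n = 0.90 × 50 × 2.5547 = 115.0 kips.
Governing: min(193.3, 279.1, 115.0) = 115.0 kips → gross-section yield.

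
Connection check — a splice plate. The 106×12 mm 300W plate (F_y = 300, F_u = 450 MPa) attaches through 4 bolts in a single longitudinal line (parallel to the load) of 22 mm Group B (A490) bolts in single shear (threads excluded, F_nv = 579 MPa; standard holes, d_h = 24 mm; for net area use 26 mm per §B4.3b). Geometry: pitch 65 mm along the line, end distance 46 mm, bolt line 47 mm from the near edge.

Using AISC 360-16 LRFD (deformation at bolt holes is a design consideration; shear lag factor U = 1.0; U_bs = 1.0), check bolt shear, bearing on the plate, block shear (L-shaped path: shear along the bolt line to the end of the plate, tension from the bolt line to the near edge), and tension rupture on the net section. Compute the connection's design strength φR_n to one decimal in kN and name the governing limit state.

Bolt shear: A_b = π(22)²/4 = 380.13 mm². φR_n = 0.75 × 579 × 380.13 × 4 × 1 = 660.3 kN.
Bearing (12 mm plate, F_u = 450 MPa): end bolts L_c = 46 − 24/2 = 34, R_n = min(1.2×34×12×450, 2.4×22×12×450) = 220.32 kN/bolt; interior L_c = 65 − 24 = 41, R_n = 265.68 kN/bolt. φR_n = 0.75 × (1×220.32 + 3×265.68) = 763.0 kN.
Block shear: shear path 1×[46+3×65] = 1×241 mm, A_gv = 2892, A_nv = 1×(241 − 3.5×26)×12 = 1800 mm²; tension to near edge: (47 − 0.5×26)×12 = 408 mm². R_n = min(0.6×450×1800, 0.6×300×2892) + 1.0×450×408 = min(486, 520.56) + 183.6 = 669.6 kN. φR_n = 0.75 × 669.6 = 502.2 kN.
Tension rupture (net): A_n = (106 − 1×26)×12 = 960 mm² (U = 1.0, A_e = A_n). φR_n = 0.75 × 450 × 960 = 324.0 kN.
Governing: min(660.3, 763.0, 502.2, 324.0) = 324.0 kN → net-section rupture.

324.0 kN (net-section rupture governs)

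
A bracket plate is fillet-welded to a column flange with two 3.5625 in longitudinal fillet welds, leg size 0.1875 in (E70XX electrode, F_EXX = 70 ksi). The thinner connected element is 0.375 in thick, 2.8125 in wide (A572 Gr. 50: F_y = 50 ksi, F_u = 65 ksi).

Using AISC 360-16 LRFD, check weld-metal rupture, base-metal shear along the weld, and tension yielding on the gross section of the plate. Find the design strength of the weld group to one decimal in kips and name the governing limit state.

Weld metal: throat = 0.707×0.1875 = 0.13256 in, L = 2×3.5625 = 7.125 in. φR_n = 0.75 × 0.6 × 70 × 0.13256 × 7.125 = 29.8 kips.
Base metal shear (0.375 in plate): yield φR_n = 1.0×0.6×50×0.375×7.125 = 80.2 kips; rupture φR_n = 0.75×0.6×65×0.375×7.125 = 78.2 kips; take 78.2 kips (rupture).
Tension yield (gross): A_g = 2.8125×0.375 = 1.0547 in². φR_n = 0.90 × 50 × 1.0547 = 47.5 kips.
Governing: min(29.8, 78.2, 47.5) = 29.8 kips → weld metal.

29.8 kips (weld metal governs)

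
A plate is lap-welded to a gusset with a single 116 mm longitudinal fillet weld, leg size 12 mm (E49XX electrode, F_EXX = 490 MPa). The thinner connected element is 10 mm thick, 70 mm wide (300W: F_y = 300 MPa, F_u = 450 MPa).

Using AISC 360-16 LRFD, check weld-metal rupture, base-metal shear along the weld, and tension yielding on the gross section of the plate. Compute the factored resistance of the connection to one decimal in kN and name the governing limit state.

Weld metal: throat = 0.707×12 = 8.484 mm, L = 116 mm. φR_n = 0.75 × 0.6 × 490 × 8.484 × 116 = 217.0 kN.
Base metal shear (10 mm plate): yield φR_n = 1.0×0.6×300×10×116 = 208.8 kN; rupture φR_n = 0.75×0.6×450×10×116 = 234.9 kN; take 208.8 kN (yield).
Tension yield (gross): A_g = 70×10 = 700 mm². φR_n = 0.90 × 300 × 700 = 189.0 kN.
Governing: min(217.0, 208.8, 189.0) = 189.0 kN → gross-section yield.

189.0 kN (gross-section yield governs)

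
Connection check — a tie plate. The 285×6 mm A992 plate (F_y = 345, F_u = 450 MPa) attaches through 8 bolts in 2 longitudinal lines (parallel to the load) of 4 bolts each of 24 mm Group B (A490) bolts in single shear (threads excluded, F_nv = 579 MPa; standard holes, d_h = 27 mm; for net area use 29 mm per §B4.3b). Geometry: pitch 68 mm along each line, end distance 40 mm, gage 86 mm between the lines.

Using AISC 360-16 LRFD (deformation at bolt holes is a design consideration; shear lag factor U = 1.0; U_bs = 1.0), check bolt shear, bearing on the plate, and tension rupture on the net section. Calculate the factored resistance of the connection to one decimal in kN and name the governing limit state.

Bolt shear: A_b = π(24)²/4 = 452.39 mm². φR_n = 0.75 × 579 × 452.39 × 8 × 1 = 1571.6 kN.
Bearing (6 mm plate, F_u = 450 MPa): end bolts L_c = 40 − 27/2 = 26.5, R_n = min(1.2×26.5×6×450, 2.4×24×6×450) = 85.86 kN/bolt; interior L_c = 68 − 27 = 41, R_n = 132.84 kN/bolt. φR_n = 0.75 × (2×85.86 + 6×132.84) = 726.6 kN.
Tension rupture (net): A_n = (285 − 2×29)×6 = 1362 mm² (U = 1.0, A_e = A_n). φR_n = 0.75 × 450 × 1362 = 459.7 kN.
Governing: min(1571.6, 726.6, 459.7) = 459.7 kN → net-section rupture.

459.7 kN (net-section rupture governs)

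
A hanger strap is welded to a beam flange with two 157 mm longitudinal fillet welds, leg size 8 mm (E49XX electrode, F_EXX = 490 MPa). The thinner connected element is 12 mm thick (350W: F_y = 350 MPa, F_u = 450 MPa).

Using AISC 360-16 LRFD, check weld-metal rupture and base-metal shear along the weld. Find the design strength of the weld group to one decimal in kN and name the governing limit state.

Weld metal: throat = 0.707×8 = 5.656 mm, L = 2×157 = 314 mm. φR_n = 0.75 × 0.6 × 490 × 5.656 × 314 = 391.6 kN.
Base metal shear (12 mm plate): yield φR_n = 1.0×0.6×350×12×314 = 791.3 kN; rupture φR_n = 0.75×0.6×450×12×314 = 763.0 kN; take 763.0 kN (rupture).
Governing: min(391.6, 763.0) = 391.6 kN → weld metal.

391.6 kN (weld metal governs)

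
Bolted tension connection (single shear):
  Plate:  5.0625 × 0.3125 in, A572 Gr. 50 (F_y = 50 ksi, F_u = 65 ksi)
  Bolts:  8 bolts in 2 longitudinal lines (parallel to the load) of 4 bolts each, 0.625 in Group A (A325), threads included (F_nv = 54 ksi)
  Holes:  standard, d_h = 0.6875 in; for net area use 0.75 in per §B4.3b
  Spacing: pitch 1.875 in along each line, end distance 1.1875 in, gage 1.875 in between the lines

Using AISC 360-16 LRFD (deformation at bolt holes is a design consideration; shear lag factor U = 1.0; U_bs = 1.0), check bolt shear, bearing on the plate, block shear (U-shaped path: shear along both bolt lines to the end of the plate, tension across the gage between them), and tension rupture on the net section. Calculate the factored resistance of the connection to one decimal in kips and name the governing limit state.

54.3 kips (net-section rupture governs)

Bolt shear: A_b = π(0.625)²/4 = 0.3068 in². φR_n = 0.75 × 54 × 0.3068 × 8 × 1 = 99.4 kips.
Bearing (0.3125 in plate, F_u = 65 ksi): end bolts L_c = 1.1875 − 0.6875/2 = 0.84375, R_n = min(1.2×0.84375×0.3125×65, 2.4×0.625×0.3125×65) = 20.566 kips/bolt; interior L_c = 1.875 − 0.6875 = 1.1875, R_n = 28.945 kips/bolt. φR_n = 0.75 × (2×20.566 + 6×28.945) = 161.1 kips.
Block shear: shear path 2×[1.1875+3×1.875] = 2×6.8125 in, A_gv = 4.2578, A_nv = 2×(6.8125 − 3.5×0.75)×0.3125 = 2.6172 in²; tension across gage: (1.875 − 1×0.75)×0.3125 = 0.35156 in². R_n = min(0.6×65×2.6172, 0.6×50×4.2578) + 1.0×65×0.35156 = min(102.07, 127.73) + 22.851 = 124.92 kips. φR_n = 0.75 × 124.92 = 93.7 kips.
Tension rupture (net): A_n = (5.0625 − 2×0.75)×0.3125 = 1.1133 in² (U = 1.0, A_e = A_n). φR_n = 0.75 × 65 × 1.1133 = 54.3 kips.
Governing: min(99.4, 161.1, 93.7, 54.3) = 54.3 kips → net-section rupture.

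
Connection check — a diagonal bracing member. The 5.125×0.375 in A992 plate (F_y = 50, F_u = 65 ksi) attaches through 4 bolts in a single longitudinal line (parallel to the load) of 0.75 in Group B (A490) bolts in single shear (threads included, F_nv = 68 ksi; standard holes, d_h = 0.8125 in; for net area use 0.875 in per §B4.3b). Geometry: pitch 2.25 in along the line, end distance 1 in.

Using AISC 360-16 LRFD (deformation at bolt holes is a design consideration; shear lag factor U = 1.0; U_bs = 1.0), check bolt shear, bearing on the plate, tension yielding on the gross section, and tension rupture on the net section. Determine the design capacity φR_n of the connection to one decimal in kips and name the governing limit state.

77.7 kips (net-section rupture governs)

Bolt shear: A_b = π(0.75)²/4 = 0.44179 in². φR_n = 0.75 × 68 × 0.44179 × 4 × 1 = 90.1 kips.
Bearing (0.375 in plate, F_u = 65 ksi): end bolts L_c = 1 − 0.8125/2 = 0.59375, R_n = min(1.2×0.59375×0.375×65, 2.4×0.75×0.375×65) = 17.367 kips/bolt; interior L_c = 2.25 − 0.8125 = 1.4375, R_n = 42.047 kips/bolt. φR_n = 0.75 × (1×17.367 + 3×42.047) = 107.6 kips.
Tension yield (gross): A_g = 5.125×0.375 = 1.9219 in². φR_n = 0.90 × 50 × 1.9219 = 86.5 kips.
Tension rupture (net): A_n = (5.125 − 1×0.875)×0.375 = 1.5938 in² (U = 1.0, A_e = A_n). φR_n = 0.75 × 65 × 1.5938 = 77.7 kips.
Governing: min(90.1, 107.6, 86.5, 77.7) = 77.7 kips → net-section rupture.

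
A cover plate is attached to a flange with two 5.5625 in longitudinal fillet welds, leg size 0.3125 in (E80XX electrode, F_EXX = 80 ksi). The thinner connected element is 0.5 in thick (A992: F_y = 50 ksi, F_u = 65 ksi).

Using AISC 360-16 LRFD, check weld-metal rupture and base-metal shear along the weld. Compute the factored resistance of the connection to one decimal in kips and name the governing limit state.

Weld metal: throat = 0.707×0.3125 = 0.22094 in, L = 2×5.5625 = 11.125 in. φR_n = 0.75 × 0.6 × 80 × 0.22094 × 11.125 = 88.5 kips.
Base metal shear (0.5 in plate): yield φR_n = 1.0×0.6×50×0.5×11.125 = 166.9 kips; rupture φR_n = 0.75×0.6×65×0.5×11.125 = 162.7 kips; take 162.7 kips (rupture).
Governing: min(88.5, 162.7) = 88.5 kips → weld metal.

88.5 kips (weld metal governs)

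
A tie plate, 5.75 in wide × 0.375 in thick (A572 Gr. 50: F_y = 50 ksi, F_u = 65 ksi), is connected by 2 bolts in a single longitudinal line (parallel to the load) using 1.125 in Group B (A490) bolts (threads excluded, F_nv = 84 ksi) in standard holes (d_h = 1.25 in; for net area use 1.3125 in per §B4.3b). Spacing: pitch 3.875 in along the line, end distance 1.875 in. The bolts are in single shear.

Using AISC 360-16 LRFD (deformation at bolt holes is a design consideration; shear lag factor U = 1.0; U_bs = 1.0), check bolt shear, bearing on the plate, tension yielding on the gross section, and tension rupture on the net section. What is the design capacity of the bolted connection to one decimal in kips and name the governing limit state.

76.8 kips (bearing governs)

Bolt shear: A_b = π(1.125)²/4 = 0.99402 in². φR_n = 0.75 × 84 × 0.99402 × 2 × 1 = 125.2 kips.
Bearing (0.375 in plate, F_u = 65 ksi): end bolts L_c = 1.875 − 1.25/2 = 1.25, R_n = min(1.2×1.25×0.375×65, 2.4×1.125×0.375×65) = 36.563 kips/bolt; interior L_c = 3.875 − 1.25 = 2.625, R_n = 65.813 kips/bolt. φR_n = 0.75 × (1×36.563 + 1×65.813) = 76.8 kips.
Tension yield (gross): A_g = 5.75×0.375 = 2.1563 in². φR_n = 0.90 × 50 × 2.1563 = 97.0 kips.
Tension rupture (net): A_n = (5.75 − 1×1.3125)×0.375 = 1.6641 in² (U = 1.0, A_e = A_n). φR_n = 0.75 × 65 × 1.6641 = 81.1 kips.
Governing: min(125.2, 76.8, 97.0, 81.1) = 76.8 kips → bearing.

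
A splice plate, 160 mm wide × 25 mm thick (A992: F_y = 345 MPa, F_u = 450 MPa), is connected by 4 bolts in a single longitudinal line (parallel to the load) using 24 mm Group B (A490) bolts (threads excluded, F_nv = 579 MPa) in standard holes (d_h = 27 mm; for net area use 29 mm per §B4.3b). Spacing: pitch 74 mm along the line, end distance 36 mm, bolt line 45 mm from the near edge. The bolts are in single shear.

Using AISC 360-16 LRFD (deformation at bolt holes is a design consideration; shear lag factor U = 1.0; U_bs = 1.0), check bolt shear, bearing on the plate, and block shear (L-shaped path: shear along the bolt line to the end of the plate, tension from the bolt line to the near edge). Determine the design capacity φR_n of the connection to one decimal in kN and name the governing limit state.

Bolt shear: A_b = π(24)²/4 = 452.39 mm². φR_n = 0.75 × 579 × 452.39 × 4 × 1 = 785.8 kN.
Bearing (25 mm plate, F_u = 450 MPa): end bolts L_c = 36 − 27/2 = 22.5, R_n = min(1.2×22.5×25×450, 2.4×24×25×450) = 303.75 kN/bolt; interior L_c = 74 − 27 = 47, R_n = 634.5 kN/bolt. φR_n = 0.75 × (1×303.75 + 3×634.5) = 1655.4 kN.
Block shear: shear path 1×[36+3×74] = 1×258 mm, A_gv = 6450, A_nv = 1×(258 − 3.5×29)×25 = 3912.5 mm²; tension to near edge: (45 − 0.5×29)×25 = 762.5 mm². R_n = min(0.6×450×3912.5, 0.6×345×6450) + 1.0×450×762.5 = min(1056.4, 1335.2) + 343.13 = 1399.5 kN. φR_n = 0.75 × 1399.5 = 1049.6 kN.
Governing: min(785.8, 1655.4, 1049.6) = 785.8 kN → bolt shear.

785.8 kN (bolt shear governs)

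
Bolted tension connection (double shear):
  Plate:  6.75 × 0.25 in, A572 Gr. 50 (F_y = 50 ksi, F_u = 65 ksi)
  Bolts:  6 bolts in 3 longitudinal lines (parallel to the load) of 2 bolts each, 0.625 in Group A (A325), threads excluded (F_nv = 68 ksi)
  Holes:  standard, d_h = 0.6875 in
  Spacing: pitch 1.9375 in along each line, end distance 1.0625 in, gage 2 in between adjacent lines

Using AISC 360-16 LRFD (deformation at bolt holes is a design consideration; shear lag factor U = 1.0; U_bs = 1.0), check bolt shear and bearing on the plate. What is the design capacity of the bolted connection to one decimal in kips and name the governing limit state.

86.4 kips (bearing governs)

Bolt shear: A_b = π(0.625)²/4 = 0.3068 in². φR_n = 0.75 × 68 × 0.3068 × 6 × 2 = 187.8 kips.
Bearing (0.25 in plate, F_u = 65 ksi): end bolts L_c = 1.0625 − 0.6875/2 = 0.71875, R_n = min(1.2×0.71875×0.25×65, 2.4×0.625×0.25×65) = 14.016 kips/bolt; interior L_c = 1.9375 − 0.6875 = 1.25, R_n = 24.375 kips/bolt. φR_n = 0.75 × (3×14.016 + 3×24.375) = 86.4 kips.
Governing: min(187.8, 86.4) = 86.4 kips → bearing.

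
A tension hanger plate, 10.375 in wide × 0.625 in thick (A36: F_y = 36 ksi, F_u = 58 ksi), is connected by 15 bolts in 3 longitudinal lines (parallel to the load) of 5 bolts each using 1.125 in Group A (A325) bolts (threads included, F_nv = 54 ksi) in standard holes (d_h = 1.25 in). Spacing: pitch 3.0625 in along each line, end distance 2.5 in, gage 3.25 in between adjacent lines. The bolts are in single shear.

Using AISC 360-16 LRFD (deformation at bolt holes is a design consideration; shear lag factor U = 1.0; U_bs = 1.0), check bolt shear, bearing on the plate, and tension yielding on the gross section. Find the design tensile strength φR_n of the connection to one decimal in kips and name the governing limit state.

Bolt shear: A_b = π(1.125)²/4 = 0.99402 in². φR_n = 0.75 × 54 × 0.99402 × 15 × 1 = 603.9 kips.
Bearing (0.625 in plate, F_u = 58 ksi): end bolts L_c = 2.5 − 1.25/2 = 1.875, R_n = min(1.2×1.875×0.625×58, 2.4×1.125×0.625×58) = 81.563 kips/bolt; interior L_c = 3.0625 − 1.25 = 1.8125, R_n = 78.844 kips/bolt. φR_n = 0.75 × (3×81.563 + 12×78.844) = 893.1 kips.
Tension yield (gross): A_g = 10.375×0.625 = 6.4844 in². φR_n = 0.90 × 36 × 6.4844 = 210.1 kips.
Governing: min(603.9, 893.1, 210.1) = 210.1 kips → gross-section yield.

210.1 kips (gross-section yield governs)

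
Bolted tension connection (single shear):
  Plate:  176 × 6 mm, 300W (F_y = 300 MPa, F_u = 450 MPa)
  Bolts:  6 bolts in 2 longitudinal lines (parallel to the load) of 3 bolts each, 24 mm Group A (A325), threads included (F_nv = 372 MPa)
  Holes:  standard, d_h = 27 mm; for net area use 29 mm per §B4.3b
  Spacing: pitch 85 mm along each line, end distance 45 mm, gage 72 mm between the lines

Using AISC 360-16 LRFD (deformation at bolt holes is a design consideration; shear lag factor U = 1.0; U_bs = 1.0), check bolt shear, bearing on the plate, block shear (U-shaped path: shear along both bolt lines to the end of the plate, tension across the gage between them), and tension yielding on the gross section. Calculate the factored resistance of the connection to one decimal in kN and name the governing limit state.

285.1 kN (gross-section yield governs)

Bolt shear: A_b = π(24)²/4 = 452.39 mm². φR_n = 0.75 × 372 × 452.39 × 6 × 1 = 757.3 kN.
Bearing (6 mm plate, F_u = 450 MPa): end bolts L_c = 45 − 27/2 = 31.5, R_n = min(1.2×31.5×6×450, 2.4×24×6×450) = 102.06 kN/bolt; interior L_c = 85 − 27 = 58, R_n = 155.52 kN/bolt. φR_n = 0.75 × (2×102.06 + 4×155.52) = 619.7 kN.
Block shear: shear path 2×[45+2×85] = 2×215 mm, A_gv = 2580, A_nv = 2×(215 − 2.5×29)×6 = 1710 mm²; tension across gage: (72 − 1×29)×6 = 258 mm². R_n = min(0.6×450×1710, 0.6×300×2580) + 1.0×450×258 = min(461.7, 464.4) + 116.1 = 577.8 kN. φR_n = 0.75 × 577.8 = 433.4 kN.
Tension yield (gross): A_g = 176×6 = 1056 mm². φR_n = 0.90 × 300 × 1056 = 285.1 kN.
Governing: min(757.3, 619.7, 433.4, 285.1) = 285.1 kN → gross-section yield.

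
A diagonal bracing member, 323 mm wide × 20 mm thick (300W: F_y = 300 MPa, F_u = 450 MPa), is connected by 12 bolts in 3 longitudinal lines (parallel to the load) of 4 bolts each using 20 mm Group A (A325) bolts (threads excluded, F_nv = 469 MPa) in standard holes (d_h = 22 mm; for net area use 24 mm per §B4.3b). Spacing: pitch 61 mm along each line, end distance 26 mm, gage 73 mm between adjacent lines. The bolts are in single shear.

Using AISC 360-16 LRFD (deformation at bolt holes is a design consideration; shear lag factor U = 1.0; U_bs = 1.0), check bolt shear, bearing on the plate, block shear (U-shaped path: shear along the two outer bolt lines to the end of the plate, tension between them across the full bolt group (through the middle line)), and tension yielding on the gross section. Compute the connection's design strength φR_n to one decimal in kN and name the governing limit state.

1326.1 kN (bolt shear governs)

Bolt shear: A_b = π(20)²/4 = 314.16 mm². φR_n = 0.75 × 469 × 314.16 × 12 × 1 = 1326.1 kN.
Bearing (20 mm plate, F_u = 450 MPa): end bolts L_c = 26 − 22/2 = 15, R_n = min(1.2×15×20×450, 2.4×20×20×450) = 162 kN/bolt; interior L_c = 61 − 22 = 39, R_n = 421.2 kN/bolt. φR_n = 0.75 × (3×162 + 9×421.2) = 3207.6 kN.
Block shear: shear path 2×[26+3×61] = 2×209 mm, A_gv = 8360, A_nv = 2×(209 − 3.5×24)×20 = 5000 mm²; tension across gage: (146 − 2×24)×20 = 1960 mm². R_n = min(0.6×450×5000, 0.6×300×8360) + 1.0×450×1960 = min(1350, 1504.8) + 882 = 2232 kN. φR_n = 0.75 × 2232 = 1674.0 kN.
Tension yield (gross): A_g = 323×20 = 6460 mm². φR_n = 0.90 × 300 × 6460 = 1744.2 kN.
Governing: min(1326.1, 3207.6, 1674.0, 1744.2) = 1326.1 kN → bolt shear.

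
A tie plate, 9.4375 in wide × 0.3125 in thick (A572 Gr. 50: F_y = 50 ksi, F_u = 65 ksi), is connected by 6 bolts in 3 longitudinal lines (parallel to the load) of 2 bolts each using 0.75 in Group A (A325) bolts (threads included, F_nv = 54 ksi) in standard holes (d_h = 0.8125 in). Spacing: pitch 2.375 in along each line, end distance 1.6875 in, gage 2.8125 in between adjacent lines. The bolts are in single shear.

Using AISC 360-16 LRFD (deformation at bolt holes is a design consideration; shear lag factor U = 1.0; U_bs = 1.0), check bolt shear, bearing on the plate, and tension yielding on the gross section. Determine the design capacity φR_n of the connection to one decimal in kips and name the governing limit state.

Bolt shear: A_b = π(0.75)²/4 = 0.44179 in². φR_n = 0.75 × 54 × 0.44179 × 6 × 1 = 107.4 kips.
Bearing (0.3125 in plate, F_u = 65 ksi): end bolts L_c = 1.6875 − 0.8125/2 = 1.28125, R_n = min(1.2×1.28125×0.3125×65, 2.4×0.75×0.3125×65) = 31.23 kips/bolt; interior L_c = 2.375 − 0.8125 = 1.5625, R_n = 36.563 kips/bolt. φR_n = 0.75 × (3×31.23 + 3×36.563) = 152.5 kips.
Tension yield (gross): A_g = 9.4375×0.3125 = 2.9492 in². φR_n = 0.90 × 50 × 2.9492 = 132.7 kips.
Governing: min(107.4, 152.5, 132.7) = 107.4 kips → bolt shear.

107.4 kips (bolt shear governs)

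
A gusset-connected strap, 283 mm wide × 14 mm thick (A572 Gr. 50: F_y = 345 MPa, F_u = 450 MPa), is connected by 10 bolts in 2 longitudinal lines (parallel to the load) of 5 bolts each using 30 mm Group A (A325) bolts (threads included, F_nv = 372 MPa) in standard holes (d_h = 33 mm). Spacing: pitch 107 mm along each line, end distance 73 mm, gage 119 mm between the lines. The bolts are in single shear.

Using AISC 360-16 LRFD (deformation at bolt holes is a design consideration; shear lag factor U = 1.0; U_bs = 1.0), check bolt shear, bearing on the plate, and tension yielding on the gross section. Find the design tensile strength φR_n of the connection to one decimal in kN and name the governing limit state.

Bolt shear: A_b = π(30)²/4 = 706.86 mm². φR_n = 0.75 × 372 × 706.86 × 10 × 1 = 1972.1 kN.
Bearing (14 mm plate, F_u = 450 MPa): end bolts L_c = 73 − 33/2 = 56.5, R_n = min(1.2×56.5×14×450, 2.4×30×14×450) = 427.14 kN/bolt; interior L_c = 107 − 33 = 74, R_n = 453.6 kN/bolt. φR_n = 0.75 × (2×427.14 + 8×453.6) = 3362.3 kN.
Tension yield (gross): A_g = 283×14 = 3962 mm². φR_n = 0.90 × 345 × 3962 = 1230.2 kN.
Governing: min(1972.1, 3362.3, 1230.2) = 1230.2 kN → gross-section yield.

1230.2 kN (gross-section yield governs)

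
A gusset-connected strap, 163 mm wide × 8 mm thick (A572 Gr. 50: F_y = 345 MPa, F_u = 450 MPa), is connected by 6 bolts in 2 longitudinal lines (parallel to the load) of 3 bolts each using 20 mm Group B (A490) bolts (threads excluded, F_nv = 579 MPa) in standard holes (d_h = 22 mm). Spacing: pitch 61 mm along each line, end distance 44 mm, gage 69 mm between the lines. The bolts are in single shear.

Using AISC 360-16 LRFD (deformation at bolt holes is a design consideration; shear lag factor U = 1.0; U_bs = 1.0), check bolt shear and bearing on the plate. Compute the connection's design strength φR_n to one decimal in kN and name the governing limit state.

Bolt shear: A_b = π(20)²/4 = 314.16 mm². φR_n = 0.75 × 579 × 314.16 × 6 × 1 = 818.5 kN.
Bearing (8 mm plate, F_u = 450 MPa): end bolts L_c = 44 − 22/2 = 33, R_n = min(1.2×33×8×450, 2.4×20×8×450) = 142.56 kN/bolt; interior L_c = 61 − 22 = 39, R_n = 168.48 kN/bolt. φR_n = 0.75 × (2×142.56 + 4×168.48) = 719.3 kN.
Governing: min(818.5, 719.3) = 719.3 kN → bearing.

719.3 kN (bearing governs)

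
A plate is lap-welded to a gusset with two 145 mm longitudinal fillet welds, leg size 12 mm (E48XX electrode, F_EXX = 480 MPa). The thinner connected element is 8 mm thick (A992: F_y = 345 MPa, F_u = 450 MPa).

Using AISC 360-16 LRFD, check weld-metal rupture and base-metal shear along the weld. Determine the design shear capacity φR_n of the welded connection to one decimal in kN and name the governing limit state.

Weld metal: throat = 0.707×12 = 8.484 mm, L = 2×145 = 290 mm. φR_n = 0.75 × 0.6 × 480 × 8.484 × 290 = 531.4 kN.
Base metal shear (8 mm plate): yield φR_n = 1.0×0.6×345×8×290 = 480.2 kN; rupture φR_n = 0.75×0.6×450×8×290 = 469.8 kN; take 469.8 kN (rupture).
Governing: min(531.4, 469.8) = 469.8 kN → base-metal shear.

469.8 kN (base-metal shear governs)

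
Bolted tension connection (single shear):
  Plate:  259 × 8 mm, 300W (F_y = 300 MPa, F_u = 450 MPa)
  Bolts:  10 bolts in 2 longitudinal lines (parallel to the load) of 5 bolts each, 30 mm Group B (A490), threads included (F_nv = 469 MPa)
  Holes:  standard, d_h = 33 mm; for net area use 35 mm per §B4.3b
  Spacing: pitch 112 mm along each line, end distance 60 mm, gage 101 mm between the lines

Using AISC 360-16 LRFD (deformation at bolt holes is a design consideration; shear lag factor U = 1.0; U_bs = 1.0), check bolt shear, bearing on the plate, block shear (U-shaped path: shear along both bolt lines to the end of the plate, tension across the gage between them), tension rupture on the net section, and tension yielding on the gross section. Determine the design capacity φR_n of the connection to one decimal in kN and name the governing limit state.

Bolt shear: A_b = π(30)²/4 = 706.86 mm². φR_n = 0.75 × 469 × 706.86 × 10 × 1 = 2486.4 kN.
Bearing (8 mm plate, F_u = 450 MPa): end bolts L_c = 60 − 33/2 = 43.5, R_n = min(1.2×43.5×8×450, 2.4×30×8×450) = 187.92 kN/bolt; interior L_c = 112 − 33 = 79, R_n = 259.2 kN/bolt. φR_n = 0.75 × (2×187.92 + 8×259.2) = 1837.1 kN.
Block shear: shear path 2×[60+4×112] = 2×508 mm, A_gv = 8128, A_nv = 2×(508 − 4.5×35)×8 = 5608 mm²; tension across gage: (101 − 1×35)×8 = 528 mm². R_n = min(0.6×450×5608, 0.6×300×8128) + 1.0×450×528 = min(1514.2, 1463) + 237.6 = 1700.6 kN. φR_n = 0.75 × 1700.6 = 1275.5 kN.
Tension rupture (net): A_n = (259 − 2×35)×8 = 1512 mm² (U = 1.0, A_e = A_n). φR_n = 0.75 × 450 × 1512 = 510.3 kN.
Tension yield (gross): A_g = 259×8 = 2072 mm². φR_n = 0.90 × 300 × 2072 = 559.4 kN.
Governing: min(2486.4, 1837.1, 1275.5, 510.3, 559.4) = 510.3 kN → net-section rupture.

510.3 kN (net-section rupture governs)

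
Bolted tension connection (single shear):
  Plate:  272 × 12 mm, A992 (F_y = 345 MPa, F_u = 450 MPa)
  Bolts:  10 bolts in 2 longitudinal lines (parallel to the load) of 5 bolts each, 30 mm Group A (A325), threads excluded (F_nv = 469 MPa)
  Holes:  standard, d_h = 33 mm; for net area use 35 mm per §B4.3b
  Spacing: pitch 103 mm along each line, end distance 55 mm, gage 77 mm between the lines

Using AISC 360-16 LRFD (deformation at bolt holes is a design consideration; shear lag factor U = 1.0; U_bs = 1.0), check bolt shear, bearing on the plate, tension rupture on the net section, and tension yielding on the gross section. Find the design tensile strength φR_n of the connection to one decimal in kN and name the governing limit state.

Bolt shear: A_b = π(30)²/4 = 706.86 mm². φR_n = 0.75 × 469 × 706.86 × 10 × 1 = 2486.4 kN.
Bearing (12 mm plate, F_u = 450 MPa): end bolts L_c = 55 − 33/2 = 38.5, R_n = min(1.2×38.5×12×450, 2.4×30×12×450) = 249.48 kN/bolt; interior L_c = 103 − 33 = 70, R_n = 388.8 kN/bolt. φR_n = 0.75 × (2×249.48 + 8×388.8) = 2707.0 kN.
Tension rupture (net): A_n = (272 − 2×35)×12 = 2424 mm² (U = 1.0, A_e = A_n). φR_n = 0.75 × 450 × 2424 = 818.1 kN.
Tension yield (gross): A_g = 272×12 = 3264 mm². φR_n = 0.90 × 345 × 3264 = 1013.5 kN.
Governing: min(2486.4, 2707.0, 818.1, 1013.5) = 818.1 kN → net-section rupture.

818.1 kN (net-section rupture governs)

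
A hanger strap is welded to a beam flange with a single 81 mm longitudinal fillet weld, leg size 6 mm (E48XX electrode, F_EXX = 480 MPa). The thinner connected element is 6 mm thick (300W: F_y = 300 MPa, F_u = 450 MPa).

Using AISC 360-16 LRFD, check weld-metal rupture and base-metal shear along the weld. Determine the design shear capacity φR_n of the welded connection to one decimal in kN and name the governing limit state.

74.2 kN (weld metal governs)

Weld metal: throat = 0.707×6 = 4.242 mm, L = 81 mm. φR_n = 0.75 × 0.6 × 480 × 4.242 × 81 = 74.2 kN.
Base metal shear (6 mm plate): yield φR_n = 1.0×0.6×300×6×81 = 87.5 kN; rupture φR_n = 0.75×0.6×450×6×81 = 98.4 kN; take 87.5 kN (yield).
Governing: min(74.2, 87.5) = 74.2 kN → weld metal.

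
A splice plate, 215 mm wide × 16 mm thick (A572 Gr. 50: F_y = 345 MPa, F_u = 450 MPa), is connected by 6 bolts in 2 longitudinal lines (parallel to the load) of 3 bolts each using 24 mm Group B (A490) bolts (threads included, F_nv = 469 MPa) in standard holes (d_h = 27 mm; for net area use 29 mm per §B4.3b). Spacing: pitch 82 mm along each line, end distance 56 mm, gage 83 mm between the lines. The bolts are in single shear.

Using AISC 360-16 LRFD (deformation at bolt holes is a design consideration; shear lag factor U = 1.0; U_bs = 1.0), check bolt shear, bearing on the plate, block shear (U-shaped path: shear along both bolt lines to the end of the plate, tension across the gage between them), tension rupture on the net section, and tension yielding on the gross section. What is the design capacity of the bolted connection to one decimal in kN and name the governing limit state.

Bolt shear: A_b = π(24)²/4 = 452.39 mm². φR_n = 0.75 × 469 × 452.39 × 6 × 1 = 954.8 kN.
Bearing (16 mm plate, F_u = 450 MPa): end bolts L_c = 56 − 27/2 = 42.5, R_n = min(1.2×42.5×16×450, 2.4×24×16×450) = 367.2 kN/bolt; interior L_c = 82 − 27 = 55, R_n = 414.72 kN/bolt. φR_n = 0.75 × (2×367.2 + 4×414.72) = 1795.0 kN.
Block shear: shear path 2×[56+2×82] = 2×220 mm, A_gv = 7040, A_nv = 2×(220 − 2.5×29)×16 = 4720 mm²; tension across gage: (83 − 1×29)×16 = 864 mm². R_n = min(0.6×450×4720, 0.6×345×7040) + 1.0×450×864 = min(1274.4, 1457.3) + 388.8 = 1663.2 kN. φR_n = 0.75 × 1663.2 = 1247.4 kN.
Tension rupture (net): A_n = (215 − 2×29)×16 = 2512 mm² (U = 1.0, A_e = A_n). φR_n = 0.75 × 450 × 2512 = 847.8 kN.
Tension yield (gross): A_g = 215×16 = 3440 mm². φR_n = 0.90 × 345 × 3440 = 1068.1 kN.
Governing: min(954.8, 1795.0, 1247.4, 847.8, 1068.1) = 847.8 kN → net-section rupture.

847.8 kN (net-section rupture governs)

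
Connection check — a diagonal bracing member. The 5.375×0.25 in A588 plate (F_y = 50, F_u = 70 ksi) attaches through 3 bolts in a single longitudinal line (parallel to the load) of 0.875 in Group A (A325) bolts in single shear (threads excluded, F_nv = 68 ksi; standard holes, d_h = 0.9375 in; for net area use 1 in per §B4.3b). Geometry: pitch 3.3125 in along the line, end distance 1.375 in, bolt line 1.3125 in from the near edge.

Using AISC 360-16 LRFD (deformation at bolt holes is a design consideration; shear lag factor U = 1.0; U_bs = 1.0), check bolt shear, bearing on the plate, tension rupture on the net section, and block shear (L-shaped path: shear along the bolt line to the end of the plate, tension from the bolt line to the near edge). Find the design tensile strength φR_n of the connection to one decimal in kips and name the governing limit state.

Bolt shear: A_b = π(0.875)²/4 = 0.60132 in². φR_n = 0.75 × 68 × 0.60132 × 3 × 1 = 92.0 kips.
Bearing (0.25 in plate, F_u = 70 ksi): end bolts L_c = 1.375 − 0.9375/2 = 0.90625, R_n = min(1.2×0.90625×0.25×70, 2.4×0.875×0.25×70) = 19.031 kips/bolt; interior L_c = 3.3125 − 0.9375 = 2.375, R_n = 36.75 kips/bolt. φR_n = 0.75 × (1×19.031 + 2×36.75) = 69.4 kips.
Tension rupture (net): A_n = (5.375 − 1×1)×0.25 = 1.0938 in² (U = 1.0, A_e = A_n). φR_n = 0.75 × 70 × 1.0938 = 57.4 kips.
Block shear: shear path 1×[1.375+2×3.3125] = 1×8 in, A_gv = 2, A_nv = 1×(8 − 2.5×1)×0.25 = 1.375 in²; tension to near edge: (1.3125 − 0.5×1)×0.25 = 0.20313 in². R_n = min(0.6×70×1.375, 0.6×50×2) + 1.0×70×0.20313 = min(57.75, 60) + 14.219 = 71.969 kips. φR_n = 0.75 × 71.969 = 54.0 kips.
Governing: min(92.0, 69.4, 57.4, 54.0) = 54.0 kips → block shear.

54.0 kips (block shear governs)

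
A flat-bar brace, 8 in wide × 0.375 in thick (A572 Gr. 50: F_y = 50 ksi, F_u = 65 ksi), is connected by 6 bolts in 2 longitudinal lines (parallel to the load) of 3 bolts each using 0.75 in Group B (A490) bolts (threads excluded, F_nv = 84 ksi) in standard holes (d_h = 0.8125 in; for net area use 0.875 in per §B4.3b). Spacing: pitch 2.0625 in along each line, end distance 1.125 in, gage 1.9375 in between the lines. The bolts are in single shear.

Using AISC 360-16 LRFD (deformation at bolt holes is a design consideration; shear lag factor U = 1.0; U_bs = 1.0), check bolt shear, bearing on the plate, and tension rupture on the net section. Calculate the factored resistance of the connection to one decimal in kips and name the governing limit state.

Bolt shear: A_b = π(0.75)²/4 = 0.44179 in². φR_n = 0.75 × 84 × 0.44179 × 6 × 1 = 167.0 kips.
Bearing (0.375 in plate, F_u = 65 ksi): end bolts L_c = 1.125 − 0.8125/2 = 0.71875, R_n = min(1.2×0.71875×0.375×65, 2.4×0.75×0.375×65) = 21.023 kips/bolt; interior L_c = 2.0625 − 0.8125 = 1.25, R_n = 36.563 kips/bolt. φR_n = 0.75 × (2×21.023 + 4×36.563) = 141.2 kips.
Tension rupture (net): A_n = (8 − 2×0.875)×0.375 = 2.3438 in² (U = 1.0, A_e = A_n). φR_n = 0.75 × 65 × 2.3438 = 114.3 kips.
Governing: min(167.0, 141.2, 114.3) = 114.3 kips → net-section rupture.

114.3 kips (net-section rupture governs)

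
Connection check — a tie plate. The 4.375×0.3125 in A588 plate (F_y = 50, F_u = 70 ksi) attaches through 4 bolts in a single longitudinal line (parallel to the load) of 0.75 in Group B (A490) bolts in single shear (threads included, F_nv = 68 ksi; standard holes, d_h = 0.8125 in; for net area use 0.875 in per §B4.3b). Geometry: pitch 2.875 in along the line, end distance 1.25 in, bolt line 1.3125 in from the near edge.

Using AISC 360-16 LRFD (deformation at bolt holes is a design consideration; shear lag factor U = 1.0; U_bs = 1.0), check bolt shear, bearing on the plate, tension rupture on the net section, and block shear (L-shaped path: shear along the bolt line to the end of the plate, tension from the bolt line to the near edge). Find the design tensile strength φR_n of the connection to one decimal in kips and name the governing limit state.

57.4 kips (net-section rupture governs)

Bolt shear: A_b = π(0.75)²/4 = 0.44179 in². φR_n = 0.75 × 68 × 0.44179 × 4 × 1 = 90.1 kips.
Bearing (0.3125 in plate, F_u = 70 ksi): end bolts L_c = 1.25 − 0.8125/2 = 0.84375, R_n = min(1.2×0.84375×0.3125×70, 2.4×0.75×0.3125×70) = 22.148 kips/bolt; interior L_c = 2.875 − 0.8125 = 2.0625, R_n = 39.375 kips/bolt. φR_n = 0.75 × (1×22.148 + 3×39.375) = 105.2 kips.
Tension rupture (net): A_n = (4.375 − 1×0.875)×0.3125 = 1.0938 in² (U = 1.0, A_e = A_n). φR_n = 0.75 × 70 × 1.0938 = 57.4 kips.
Block shear: shear path 1×[1.25+3×2.875] = 1×9.875 in, A_gv = 3.0859, A_nv = 1×(9.875 − 3.5×0.875)×0.3125 = 2.1289 in²; tension to near edge: (1.3125 − 0.5×0.875)×0.3125 = 0.27344 in². R_n = min(0.6×70×2.1289, 0.6×50×3.0859) + 1.0×70×0.27344 = min(89.414, 92.577) + 19.141 = 108.56 kips. φR_n = 0.75 × 108.56 = 81.4 kips.
Governing: min(90.1, 105.2, 57.4, 81.4) = 57.4 kips → net-section rupture.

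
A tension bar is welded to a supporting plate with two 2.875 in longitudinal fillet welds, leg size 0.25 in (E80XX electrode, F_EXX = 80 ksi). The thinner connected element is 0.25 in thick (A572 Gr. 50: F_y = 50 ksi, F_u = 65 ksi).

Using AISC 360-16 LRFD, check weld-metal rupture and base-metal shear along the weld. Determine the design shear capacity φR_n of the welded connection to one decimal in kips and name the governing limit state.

36.6 kips (weld metal governs)

Weld metal: throat = 0.707×0.25 = 0.17675 in, L = 2×2.875 = 5.75 in. φR_n = 0.75 × 0.6 × 80 × 0.17675 × 5.75 = 36.6 kips.
Base metal shear (0.25 in plate): yield φR_n = 1.0×0.6×50×0.25×5.75 = 43.1 kips; rupture φR_n = 0.75×0.6×65×0.25×5.75 = 42.0 kips; take 42.0 kips (rupture).
Governing: min(36.6, 42.0) = 36.6 kips → weld metal.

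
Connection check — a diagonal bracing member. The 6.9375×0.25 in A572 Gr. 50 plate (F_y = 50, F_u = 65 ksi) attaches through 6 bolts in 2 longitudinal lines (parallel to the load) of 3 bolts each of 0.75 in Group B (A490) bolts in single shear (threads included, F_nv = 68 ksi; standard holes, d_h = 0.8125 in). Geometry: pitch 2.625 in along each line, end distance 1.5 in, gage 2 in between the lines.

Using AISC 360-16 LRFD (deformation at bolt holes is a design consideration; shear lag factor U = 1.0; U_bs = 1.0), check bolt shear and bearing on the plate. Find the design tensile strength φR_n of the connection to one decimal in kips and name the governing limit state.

119.7 kips (bearing governs)

Bolt shear: A_b = π(0.75)²/4 = 0.44179 in². φR_n = 0.75 × 68 × 0.44179 × 6 × 1 = 135.2 kips.
Bearing (0.25 in plate, F_u = 65 ksi): end bolts L_c = 1.5 − 0.8125/2 = 1.09375, R_n = min(1.2×1.09375×0.25×65, 2.4×0.75×0.25×65) = 21.328 kips/bolt; interior L_c = 2.625 − 0.8125 = 1.8125, R_n = 29.25 kips/bolt. φR_n = 0.75 × (2×21.328 + 4×29.25) = 119.7 kips.
Governing: min(135.2, 119.7) = 119.7 kips → bearing.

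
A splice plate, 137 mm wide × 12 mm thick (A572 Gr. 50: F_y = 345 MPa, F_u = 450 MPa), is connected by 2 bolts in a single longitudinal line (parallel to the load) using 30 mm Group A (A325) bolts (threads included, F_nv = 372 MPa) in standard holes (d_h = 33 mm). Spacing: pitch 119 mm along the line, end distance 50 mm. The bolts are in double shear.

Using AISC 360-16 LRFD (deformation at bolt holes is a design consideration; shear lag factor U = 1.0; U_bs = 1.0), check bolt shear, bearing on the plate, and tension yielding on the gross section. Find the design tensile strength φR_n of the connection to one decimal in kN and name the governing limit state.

Bolt shear: A_b = π(30)²/4 = 706.86 mm². φR_n = 0.75 × 372 × 706.86 × 2 × 2 = 788.9 kN.
Bearing (12 mm plate, F_u = 450 MPa): end bolts L_c = 50 − 33/2 = 33.5, R_n = min(1.2×33.5×12×450, 2.4×30×12×450) = 217.08 kN/bolt; interior L_c = 119 − 33 = 86, R_n = 388.8 kN/bolt. φR_n = 0.75 × (1×217.08 + 1×388.8) = 454.4 kN.
Tension yield (gross): A_g = 137×12 = 1644 mm². φR_n = 0.90 × 345 × 1644 = 510.5 kN.
Governing: min(788.9, 454.4, 510.5) = 454.4 kN → bearing.

454.4 kN (bearing governs)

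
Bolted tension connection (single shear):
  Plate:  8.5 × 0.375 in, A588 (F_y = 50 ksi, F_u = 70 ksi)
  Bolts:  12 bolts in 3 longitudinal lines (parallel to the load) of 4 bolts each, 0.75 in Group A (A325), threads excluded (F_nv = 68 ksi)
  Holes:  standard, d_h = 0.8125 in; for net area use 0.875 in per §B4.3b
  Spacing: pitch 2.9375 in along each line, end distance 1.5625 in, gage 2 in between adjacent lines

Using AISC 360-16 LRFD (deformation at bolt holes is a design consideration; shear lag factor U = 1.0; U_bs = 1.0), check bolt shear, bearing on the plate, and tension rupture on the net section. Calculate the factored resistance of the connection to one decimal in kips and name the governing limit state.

115.7 kips (net-section rupture governs)

Bolt shear: A_b = π(0.75)²/4 = 0.44179 in². φR_n = 0.75 × 68 × 0.44179 × 12 × 1 = 270.4 kips.
Bearing (0.375 in plate, F_u = 70 ksi): end bolts L_c = 1.5625 − 0.8125/2 = 1.15625, R_n = min(1.2×1.15625×0.375×70, 2.4×0.75×0.375×70) = 36.422 kips/bolt; interior L_c = 2.9375 − 0.8125 = 2.125, R_n = 47.25 kips/bolt. φR_n = 0.75 × (3×36.422 + 9×47.25) = 400.9 kips.
Tension rupture (net): A_n = (8.5 − 3×0.875)×0.375 = 2.2031 in² (U = 1.0, A_e = A_n). φR_n = 0.75 × 70 × 2.2031 = 115.7 kips.
Governing: min(270.4, 400.9, 115.7) = 115.7 kips → net-section rupture.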